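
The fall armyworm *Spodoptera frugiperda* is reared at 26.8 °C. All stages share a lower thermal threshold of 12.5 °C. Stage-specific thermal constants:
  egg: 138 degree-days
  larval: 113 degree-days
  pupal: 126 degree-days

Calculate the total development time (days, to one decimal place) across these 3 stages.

26.4 days

Daily accumulation at 26.8 °C = 26.8 − 12.5 = 14.3 DD/day.
Total K = 138 + 113 + 126 = 377 DD.
Total duration = 377 / 14.3 = 26.364 ≈ 26.4 days.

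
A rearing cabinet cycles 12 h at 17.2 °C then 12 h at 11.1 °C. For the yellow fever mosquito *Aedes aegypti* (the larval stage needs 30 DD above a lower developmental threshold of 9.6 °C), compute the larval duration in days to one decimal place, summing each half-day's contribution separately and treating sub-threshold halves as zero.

Day half: max(0, 17.2 − 9.6) × 0.5 = 7.6 × 0.5 = 3.80 DD.
Night half: max(0, 11.1 − 9.6) × 0.5 = 1.5 × 0.5 = 0.75 DD.
Per 24 h: 4.55 DD/day.
Duration = 30 / 4.55 = 6.593 ≈ 6.6 days.

6.6 days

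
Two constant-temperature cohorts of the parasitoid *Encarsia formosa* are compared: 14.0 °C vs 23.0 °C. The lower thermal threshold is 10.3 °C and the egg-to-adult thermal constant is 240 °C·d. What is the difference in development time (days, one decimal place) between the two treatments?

At 14.0 °C: 240 / (14.0 − 10.3) = 240 / 3.7 = 64.865 d.
At 23.0 °C: 240 / (23.0 − 10.3) = 240 / 12.7 = 18.898 d.
Difference = |64.865 − 18.898| = 45.967 ≈ 46.0 days.

46.0 days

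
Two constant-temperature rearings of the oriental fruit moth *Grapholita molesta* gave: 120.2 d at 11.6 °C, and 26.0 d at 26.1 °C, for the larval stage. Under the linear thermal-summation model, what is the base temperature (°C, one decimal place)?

7.6 °C

Equal thermal constants: D₁(T₁ − T_b) = D₂(T₂ − T_b).
120.2·(11.6 − T_b) = 26.0·(26.1 − T_b)
T_b = (120.2·11.6 − 26.0·26.1) / (120.2 − 26.0) = 715.72 / 94.2 = 7.598 °C ≈ 7.6 °C.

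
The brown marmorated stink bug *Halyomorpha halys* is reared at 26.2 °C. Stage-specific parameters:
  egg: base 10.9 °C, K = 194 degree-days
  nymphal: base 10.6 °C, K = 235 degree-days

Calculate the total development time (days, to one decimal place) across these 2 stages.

27.7 days

egg: 194 / (26.2 − 10.9) = 194 / 15.3 = 12.680 d.
nymphal: 235 / (26.2 − 10.6) = 235 / 15.6 = 15.064 d.
Sum = 27.744 ≈ 27.7 days.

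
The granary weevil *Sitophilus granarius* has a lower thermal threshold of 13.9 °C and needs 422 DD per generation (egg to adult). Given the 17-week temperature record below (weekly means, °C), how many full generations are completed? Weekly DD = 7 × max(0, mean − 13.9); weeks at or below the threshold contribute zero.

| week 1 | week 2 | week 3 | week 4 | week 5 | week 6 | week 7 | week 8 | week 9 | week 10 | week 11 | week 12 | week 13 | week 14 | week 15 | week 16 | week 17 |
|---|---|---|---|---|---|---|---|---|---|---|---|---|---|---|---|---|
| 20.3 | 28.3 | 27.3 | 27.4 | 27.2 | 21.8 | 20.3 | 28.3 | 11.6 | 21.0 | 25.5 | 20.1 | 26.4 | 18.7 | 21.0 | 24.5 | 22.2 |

Weekly DD (7 × max(0, T̄ − 13.9)): 44.8, 100.8, 93.8, 94.5, 93.1, 55.3, 44.8, 100.8, 0.0, 49.7, 81.2, 43.4, 87.5, 33.6, 49.7, 74.2, 58.1.
Season total = 1105.3 DD.
Complete generations = ⌊1105.3 / 422⌋ = 2.

2 generations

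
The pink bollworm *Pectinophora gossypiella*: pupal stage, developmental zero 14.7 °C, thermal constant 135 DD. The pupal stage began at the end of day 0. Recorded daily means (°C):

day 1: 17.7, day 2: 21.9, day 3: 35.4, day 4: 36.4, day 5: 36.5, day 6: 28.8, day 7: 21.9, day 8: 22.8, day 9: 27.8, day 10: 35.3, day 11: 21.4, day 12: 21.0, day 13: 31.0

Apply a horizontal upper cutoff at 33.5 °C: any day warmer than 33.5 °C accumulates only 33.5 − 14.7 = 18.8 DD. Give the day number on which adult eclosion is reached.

day 12

Daily DD above 14.7 °C (capped at 18.8): 3.0, 7.2, 18.8, 18.8, 18.8, 14.1, 7.2, 8.1, 13.1, 18.8, 6.7, 6.3, 16.3.
Cumulative: 3.0, 10.2, 29.0, 47.8, 66.6, 80.7, 87.9, 96.0, 109.1, 127.9, 134.6, 140.9, 157.2.
The total first reaches 135 DD on day 12.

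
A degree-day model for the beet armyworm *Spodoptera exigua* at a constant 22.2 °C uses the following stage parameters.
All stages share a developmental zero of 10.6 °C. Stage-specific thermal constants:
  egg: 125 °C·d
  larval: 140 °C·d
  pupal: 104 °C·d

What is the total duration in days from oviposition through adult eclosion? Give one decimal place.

Daily accumulation at 22.2 °C = 22.2 − 10.6 = 11.6 DD/day.
Total K = 125 + 140 + 104 = 369 DD.
Total duration = 369 / 11.6 = 31.810 ≈ 31.8 days.

31.8 days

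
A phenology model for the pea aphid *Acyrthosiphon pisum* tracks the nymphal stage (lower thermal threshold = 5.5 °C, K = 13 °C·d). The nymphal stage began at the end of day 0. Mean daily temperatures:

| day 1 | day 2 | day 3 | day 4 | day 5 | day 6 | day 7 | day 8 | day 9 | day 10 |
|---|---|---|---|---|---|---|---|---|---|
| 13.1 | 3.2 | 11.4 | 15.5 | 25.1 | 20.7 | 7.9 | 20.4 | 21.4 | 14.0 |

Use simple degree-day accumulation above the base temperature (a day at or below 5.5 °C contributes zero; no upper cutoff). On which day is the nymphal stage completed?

day 3

Daily DD above 5.5 °C: 7.6, 0.0, 5.9, 10.0, 19.6, 15.2, 2.4, 14.9, 15.9, 8.5.
Cumulative: 7.6, 7.6, 13.5, 23.5, 43.1, 58.3, 60.7, 75.6, 91.5, 100.0.
The total first reaches 13 DD on day 3.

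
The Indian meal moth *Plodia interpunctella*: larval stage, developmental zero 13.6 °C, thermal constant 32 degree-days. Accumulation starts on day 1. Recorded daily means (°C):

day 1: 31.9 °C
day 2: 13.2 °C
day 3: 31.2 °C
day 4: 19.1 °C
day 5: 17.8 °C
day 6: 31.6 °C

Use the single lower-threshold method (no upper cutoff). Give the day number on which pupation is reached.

Daily DD above 13.6 °C: 18.3, 0.0, 17.6, 5.5, 4.2, 18.0.
Cumulative: 18.3, 18.3, 35.9, 41.4, 45.6, 63.6.
The total first reaches 32 DD on day 3.

day 3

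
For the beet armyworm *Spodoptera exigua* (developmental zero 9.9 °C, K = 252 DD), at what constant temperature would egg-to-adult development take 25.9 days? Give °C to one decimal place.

19.6 °C

Required daily accumulation = 252 / 25.9 = 9.730 DD/day.
T = T_base + 9.730 = 9.9 + 9.730 = 19.630 ≈ 19.6 °C.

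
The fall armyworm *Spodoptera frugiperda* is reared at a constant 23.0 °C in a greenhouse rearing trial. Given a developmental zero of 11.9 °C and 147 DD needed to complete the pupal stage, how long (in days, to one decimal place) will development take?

13.2 days

Daily accumulation = 23.0 − 11.9 = 11.1 DD/day.
Duration = 147 / 11.1 = 13.243 ≈ 13.2 days.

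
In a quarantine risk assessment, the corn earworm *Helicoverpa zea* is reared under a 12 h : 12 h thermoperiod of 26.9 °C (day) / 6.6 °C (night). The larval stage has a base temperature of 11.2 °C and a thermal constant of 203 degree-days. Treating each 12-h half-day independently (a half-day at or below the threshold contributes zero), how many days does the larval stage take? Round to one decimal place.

25.9 days

Day half: max(0, 26.9 − 11.2) × 0.5 = 15.7 × 0.5 = 7.85 DD.
Night half: max(0, 6.6 − 11.2) × 0.5 = 0.0 × 0.5 = 0.00 DD.
Per 24 h: 7.85 DD/day.
Duration = 203 / 7.85 = 25.860 ≈ 25.9 days.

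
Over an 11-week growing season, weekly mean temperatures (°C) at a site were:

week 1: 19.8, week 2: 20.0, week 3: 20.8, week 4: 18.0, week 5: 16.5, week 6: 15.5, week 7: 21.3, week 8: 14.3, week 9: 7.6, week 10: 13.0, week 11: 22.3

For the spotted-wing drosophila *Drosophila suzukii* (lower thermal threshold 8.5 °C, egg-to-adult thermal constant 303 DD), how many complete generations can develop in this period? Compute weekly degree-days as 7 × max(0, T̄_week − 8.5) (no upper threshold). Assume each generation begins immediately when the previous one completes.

Weekly DD (7 × max(0, T̄ − 8.5)): 79.1, 80.5, 86.1, 66.5, 56.0, 49.0, 89.6, 40.6, 0.0, 31.5, 96.6.
Season total = 675.5 DD.
Complete generations = ⌊675.5 / 303⌋ = 2.

2 generations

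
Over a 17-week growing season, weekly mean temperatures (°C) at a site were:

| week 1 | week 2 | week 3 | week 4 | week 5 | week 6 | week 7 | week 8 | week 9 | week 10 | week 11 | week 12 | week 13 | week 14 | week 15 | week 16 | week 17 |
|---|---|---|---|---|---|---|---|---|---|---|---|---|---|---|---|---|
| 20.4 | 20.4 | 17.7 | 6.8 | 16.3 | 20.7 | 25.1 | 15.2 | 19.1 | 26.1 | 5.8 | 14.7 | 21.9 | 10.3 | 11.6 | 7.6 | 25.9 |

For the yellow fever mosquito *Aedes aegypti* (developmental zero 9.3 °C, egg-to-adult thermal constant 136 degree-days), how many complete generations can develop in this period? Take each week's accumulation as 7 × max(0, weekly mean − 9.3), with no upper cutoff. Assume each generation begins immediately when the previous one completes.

Weekly DD (7 × max(0, T̄ − 9.3)): 77.7, 77.7, 58.8, 0.0, 49.0, 79.8, 110.6, 41.3, 68.6, 117.6, 0.0, 37.8, 88.2, 7.0, 16.1, 0.0, 116.2.
Season total = 946.4 DD.
Complete generations = ⌊946.4 / 136⌋ = 6.

6 generations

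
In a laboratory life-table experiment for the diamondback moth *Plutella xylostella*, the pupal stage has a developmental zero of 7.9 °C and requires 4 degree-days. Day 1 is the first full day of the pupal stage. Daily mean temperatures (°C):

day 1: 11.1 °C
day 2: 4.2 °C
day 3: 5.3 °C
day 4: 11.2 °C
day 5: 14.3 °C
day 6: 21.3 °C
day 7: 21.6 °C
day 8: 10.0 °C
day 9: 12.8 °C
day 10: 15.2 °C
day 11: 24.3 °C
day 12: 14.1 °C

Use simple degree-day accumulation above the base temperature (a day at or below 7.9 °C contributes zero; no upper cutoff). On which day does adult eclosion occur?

Daily DD above 7.9 °C: 3.2, 0.0, 0.0, 3.3, 6.4, 13.4, 13.7, 2.1, 4.9, 7.3, 16.4, 6.2.
Cumulative: 3.2, 3.2, 3.2, 6.5, 12.9, 26.3, 40.0, 42.1, 47.0, 54.3, 70.7, 76.9.
The total first reaches 4 DD on day 4.

day 4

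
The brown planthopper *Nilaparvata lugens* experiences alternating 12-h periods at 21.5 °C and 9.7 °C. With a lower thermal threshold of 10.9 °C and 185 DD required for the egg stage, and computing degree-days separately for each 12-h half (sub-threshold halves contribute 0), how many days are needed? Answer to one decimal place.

34.9 days

Day half: max(0, 21.5 − 10.9) × 0.5 = 10.6 × 0.5 = 5.30 DD.
Night half: max(0, 9.7 − 10.9) × 0.5 = 0.0 × 0.5 = 0.00 DD.
Per 24 h: 5.30 DD/day.
Duration = 185 / 5.30 = 34.906 ≈ 34.9 days.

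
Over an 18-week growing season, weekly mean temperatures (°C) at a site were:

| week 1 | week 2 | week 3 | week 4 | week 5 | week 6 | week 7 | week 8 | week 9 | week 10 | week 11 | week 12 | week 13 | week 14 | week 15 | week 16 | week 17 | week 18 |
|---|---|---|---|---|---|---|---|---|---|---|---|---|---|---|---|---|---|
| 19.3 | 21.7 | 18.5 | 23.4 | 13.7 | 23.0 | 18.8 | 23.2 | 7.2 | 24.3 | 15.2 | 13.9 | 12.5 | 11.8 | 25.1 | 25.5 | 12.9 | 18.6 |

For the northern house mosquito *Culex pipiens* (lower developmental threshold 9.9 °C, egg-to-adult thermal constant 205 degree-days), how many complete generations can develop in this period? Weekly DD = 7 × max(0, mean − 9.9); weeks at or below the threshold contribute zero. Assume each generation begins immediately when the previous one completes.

5 generations

Weekly DD (7 × max(0, T̄ − 9.9)): 65.8, 82.6, 60.2, 94.5, 26.6, 91.7, 62.3, 93.1, 0.0, 100.8, 37.1, 28.0, 18.2, 13.3, 106.4, 109.2, 21.0, 60.9.
Season total = 1071.7 DD.
Complete generations = ⌊1071.7 / 205⌋ = 5.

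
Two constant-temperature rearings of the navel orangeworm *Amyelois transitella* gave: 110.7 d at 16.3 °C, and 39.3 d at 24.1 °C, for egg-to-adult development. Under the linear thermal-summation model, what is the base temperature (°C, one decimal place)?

Under the model K = D·(T − T_b), so D₁·(T₁ − T_b) = D₂·(T₂ − T_b).
110.7·(16.3 − T_b) = 39.3·(24.1 − T_b)
T_b = (110.7·16.3 − 39.3·24.1) / (110.7 − 39.3) = 857.28 / 71.4 = 12.007 °C ≈ 12.0 °C.

12.0 °C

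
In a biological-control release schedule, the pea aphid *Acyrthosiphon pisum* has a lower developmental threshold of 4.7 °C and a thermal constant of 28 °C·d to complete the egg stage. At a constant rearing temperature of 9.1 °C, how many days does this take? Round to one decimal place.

Daily accumulation = 9.1 − 4.7 = 4.4 DD/day.
Duration = 28 / 4.4 = 6.364 ≈ 6.4 days.

6.4 days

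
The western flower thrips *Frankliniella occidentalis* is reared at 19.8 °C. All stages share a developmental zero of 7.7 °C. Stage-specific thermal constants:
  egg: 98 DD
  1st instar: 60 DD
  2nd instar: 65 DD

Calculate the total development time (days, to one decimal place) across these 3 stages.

18.4 days

Daily accumulation at 19.8 °C = 19.8 − 7.7 = 12.1 DD/day.
Total K = 98 + 60 + 65 = 223 DD.
Total duration = 223 / 12.1 = 18.430 ≈ 18.4 days.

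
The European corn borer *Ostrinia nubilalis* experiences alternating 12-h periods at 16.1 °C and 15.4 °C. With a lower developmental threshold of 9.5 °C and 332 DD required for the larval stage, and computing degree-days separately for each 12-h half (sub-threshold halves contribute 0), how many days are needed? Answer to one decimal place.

Day half: max(0, 16.1 − 9.5) × 0.5 = 6.6 × 0.5 = 3.30 DD.
Night half: max(0, 15.4 − 9.5) × 0.5 = 5.9 × 0.5 = 2.95 DD.
Per 24 h: 6.25 DD/day.
Duration = 332 / 6.25 = 53.120 ≈ 53.1 days.

53.1 days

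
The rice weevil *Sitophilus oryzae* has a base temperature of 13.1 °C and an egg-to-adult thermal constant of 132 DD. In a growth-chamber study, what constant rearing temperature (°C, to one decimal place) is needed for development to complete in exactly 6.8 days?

Required daily accumulation = 132 / 6.8 = 19.412 DD/day.
T = T_base + 19.412 = 13.1 + 19.412 = 32.512 ≈ 32.5 °C.

32.5 °C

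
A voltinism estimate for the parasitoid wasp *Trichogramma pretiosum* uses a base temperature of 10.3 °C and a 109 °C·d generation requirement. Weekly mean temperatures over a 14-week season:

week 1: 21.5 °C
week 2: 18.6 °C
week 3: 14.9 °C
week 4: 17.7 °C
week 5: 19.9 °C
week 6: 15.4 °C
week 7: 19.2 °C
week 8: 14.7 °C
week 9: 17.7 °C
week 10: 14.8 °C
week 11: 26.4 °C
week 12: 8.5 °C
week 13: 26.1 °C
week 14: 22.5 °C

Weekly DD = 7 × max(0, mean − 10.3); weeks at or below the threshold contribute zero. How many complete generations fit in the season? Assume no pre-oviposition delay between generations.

Weekly DD (7 × max(0, T̄ − 10.3)): 78.4, 58.1, 32.2, 51.8, 67.2, 35.7, 62.3, 30.8, 51.8, 31.5, 112.7, 0.0, 110.6, 85.4.
Season total = 808.5 DD.
Complete generations = ⌊808.5 / 109⌋ = 7.

7 generations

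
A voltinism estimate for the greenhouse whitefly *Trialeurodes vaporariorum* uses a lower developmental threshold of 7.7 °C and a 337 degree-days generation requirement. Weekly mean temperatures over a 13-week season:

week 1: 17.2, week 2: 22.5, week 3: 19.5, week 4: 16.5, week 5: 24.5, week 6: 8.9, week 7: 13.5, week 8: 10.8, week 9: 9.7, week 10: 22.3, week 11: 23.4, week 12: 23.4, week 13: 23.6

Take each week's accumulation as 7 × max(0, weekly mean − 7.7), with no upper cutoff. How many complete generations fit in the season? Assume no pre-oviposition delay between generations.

Weekly DD (7 × max(0, T̄ − 7.7)): 66.5, 103.6, 82.6, 61.6, 117.6, 8.4, 40.6, 21.7, 14.0, 102.2, 109.9, 109.9, 111.3.
Season total = 949.9 DD.
Complete generations = ⌊949.9 / 337⌋ = 2.

2 generations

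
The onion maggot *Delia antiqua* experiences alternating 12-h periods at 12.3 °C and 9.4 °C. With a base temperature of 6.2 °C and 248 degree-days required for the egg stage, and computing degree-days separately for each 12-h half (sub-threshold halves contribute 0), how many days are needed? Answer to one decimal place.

53.3 days

Day half: max(0, 12.3 − 6.2) × 0.5 = 6.1 × 0.5 = 3.05 DD.
Night half: max(0, 9.4 − 6.2) × 0.5 = 3.2 × 0.5 = 1.60 DD.
Per 24 h: 4.65 DD/day.
Duration = 248 / 4.65 = 53.333 ≈ 53.3 days.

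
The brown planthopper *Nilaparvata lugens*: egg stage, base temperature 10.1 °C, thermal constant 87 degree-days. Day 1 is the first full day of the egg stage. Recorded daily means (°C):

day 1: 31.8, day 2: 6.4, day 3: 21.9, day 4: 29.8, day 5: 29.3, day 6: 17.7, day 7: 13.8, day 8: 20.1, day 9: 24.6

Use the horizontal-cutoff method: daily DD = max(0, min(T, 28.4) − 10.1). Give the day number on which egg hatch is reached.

Daily DD above 10.1 °C (capped at 18.3): 18.3, 0.0, 11.8, 18.3, 18.3, 7.6, 3.7, 10.0, 14.5.
Cumulative: 18.3, 18.3, 30.1, 48.4, 66.7, 74.3, 78.0, 88.0, 102.5.
The total first reaches 87 DD on day 8.

day 8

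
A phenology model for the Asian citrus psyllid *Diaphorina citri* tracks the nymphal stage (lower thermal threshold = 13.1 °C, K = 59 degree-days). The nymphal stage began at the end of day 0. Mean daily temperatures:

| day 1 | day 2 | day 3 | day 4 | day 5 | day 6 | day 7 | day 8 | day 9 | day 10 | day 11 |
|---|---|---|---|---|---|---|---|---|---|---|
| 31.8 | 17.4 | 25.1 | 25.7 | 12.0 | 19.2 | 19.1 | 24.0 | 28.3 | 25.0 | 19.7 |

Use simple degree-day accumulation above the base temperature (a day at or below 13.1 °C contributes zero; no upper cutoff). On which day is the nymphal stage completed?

Daily DD above 13.1 °C: 18.7, 4.3, 12.0, 12.6, 0.0, 6.1, 6.0, 10.9, 15.2, 11.9, 6.6.
Cumulative: 18.7, 23.0, 35.0, 47.6, 47.6, 53.7, 59.7, 70.6, 85.8, 97.7, 104.3.
The total first reaches 59 DD on day 7.

day 7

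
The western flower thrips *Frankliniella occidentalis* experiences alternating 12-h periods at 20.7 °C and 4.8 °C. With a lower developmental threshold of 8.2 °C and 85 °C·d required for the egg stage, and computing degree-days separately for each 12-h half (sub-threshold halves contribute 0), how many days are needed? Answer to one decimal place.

13.6 days

Day half: max(0, 20.7 − 8.2) × 0.5 = 12.5 × 0.5 = 6.25 DD.
Night half: max(0, 4.8 − 8.2) × 0.5 = 0.0 × 0.5 = 0.00 DD.
Per 24 h: 6.25 DD/day.
Duration = 85 / 6.25 = 13.600 ≈ 13.6 days.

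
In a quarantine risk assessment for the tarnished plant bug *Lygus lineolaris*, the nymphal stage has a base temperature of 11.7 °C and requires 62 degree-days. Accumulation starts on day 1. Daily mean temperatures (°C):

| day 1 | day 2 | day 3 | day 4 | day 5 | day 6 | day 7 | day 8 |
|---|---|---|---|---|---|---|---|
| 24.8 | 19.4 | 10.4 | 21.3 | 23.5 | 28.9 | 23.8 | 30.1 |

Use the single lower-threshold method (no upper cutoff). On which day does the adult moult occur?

Daily DD above 11.7 °C: 13.1, 7.7, 0.0, 9.6, 11.8, 17.2, 12.1, 18.4.
Cumulative: 13.1, 20.8, 20.8, 30.4, 42.2, 59.4, 71.5, 89.9.
The total first reaches 62 DD on day 7.

day 7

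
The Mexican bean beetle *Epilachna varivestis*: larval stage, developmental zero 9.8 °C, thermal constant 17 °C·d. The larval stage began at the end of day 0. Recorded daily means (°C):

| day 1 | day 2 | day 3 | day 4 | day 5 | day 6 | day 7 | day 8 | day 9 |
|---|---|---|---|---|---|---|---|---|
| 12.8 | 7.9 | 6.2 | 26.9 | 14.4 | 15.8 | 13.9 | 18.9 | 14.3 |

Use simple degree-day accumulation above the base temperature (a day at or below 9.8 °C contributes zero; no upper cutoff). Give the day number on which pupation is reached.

Daily DD above 9.8 °C: 3.0, 0.0, 0.0, 17.1, 4.6, 6.0, 4.1, 9.1, 4.5.
Cumulative: 3.0, 3.0, 3.0, 20.1, 24.7, 30.7, 34.8, 43.9, 48.4.
The total first reaches 17 DD on day 4.

day 4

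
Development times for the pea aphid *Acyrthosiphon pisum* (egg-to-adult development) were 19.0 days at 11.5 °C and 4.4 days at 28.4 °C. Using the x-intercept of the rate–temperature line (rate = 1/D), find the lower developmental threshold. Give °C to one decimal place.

6.4 °C

Linear rate model ⇒ the product D·(T − T_b) is constant across temperatures.
19.0·(11.5 − T_b) = 4.4·(28.4 − T_b)
T_b = (19.0·11.5 − 4.4·28.4) / (19.0 − 4.4) = 93.54 / 14.6 = 6.407 °C ≈ 6.4 °C.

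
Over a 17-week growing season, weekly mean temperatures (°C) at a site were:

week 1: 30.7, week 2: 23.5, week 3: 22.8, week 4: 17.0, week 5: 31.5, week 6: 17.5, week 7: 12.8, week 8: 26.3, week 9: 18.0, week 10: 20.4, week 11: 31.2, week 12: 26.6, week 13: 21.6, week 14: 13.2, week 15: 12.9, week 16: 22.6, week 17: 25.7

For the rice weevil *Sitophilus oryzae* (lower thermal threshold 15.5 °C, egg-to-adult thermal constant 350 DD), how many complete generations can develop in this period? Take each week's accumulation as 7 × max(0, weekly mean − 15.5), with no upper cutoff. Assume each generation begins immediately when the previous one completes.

2 generations

Weekly DD (7 × max(0, T̄ − 15.5)): 106.4, 56.0, 51.1, 10.5, 112.0, 14.0, 0.0, 75.6, 17.5, 34.3, 109.9, 77.7, 42.7, 0.0, 0.0, 49.7, 71.4.
Season total = 828.8 DD.
Complete generations = ⌊828.8 / 350⌋ = 2.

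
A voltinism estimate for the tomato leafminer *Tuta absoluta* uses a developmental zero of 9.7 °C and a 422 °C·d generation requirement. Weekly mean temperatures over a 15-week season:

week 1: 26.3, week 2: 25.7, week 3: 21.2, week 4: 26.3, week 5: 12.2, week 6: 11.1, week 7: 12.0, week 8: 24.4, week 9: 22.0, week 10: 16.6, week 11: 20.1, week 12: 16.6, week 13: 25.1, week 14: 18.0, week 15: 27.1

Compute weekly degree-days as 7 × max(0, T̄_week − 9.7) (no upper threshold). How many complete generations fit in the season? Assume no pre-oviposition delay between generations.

2 generations

Weekly DD (7 × max(0, T̄ − 9.7)): 116.2, 112.0, 80.5, 116.2, 17.5, 9.8, 16.1, 102.9, 86.1, 48.3, 72.8, 48.3, 107.8, 58.1, 121.8.
Season total = 1114.4 DD.
Complete generations = ⌊1114.4 / 422⌋ = 2.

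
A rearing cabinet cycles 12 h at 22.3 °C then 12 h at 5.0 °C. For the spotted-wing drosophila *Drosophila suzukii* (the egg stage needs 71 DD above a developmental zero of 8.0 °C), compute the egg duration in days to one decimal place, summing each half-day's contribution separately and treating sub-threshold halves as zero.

Day half: max(0, 22.3 − 8.0) × 0.5 = 14.3 × 0.5 = 7.15 DD.
Night half: max(0, 5.0 − 8.0) × 0.5 = 0.0 × 0.5 = 0.00 DD.
Per 24 h: 7.15 DD/day.
Duration = 71 / 7.15 = 9.930 ≈ 9.9 days.

9.9 days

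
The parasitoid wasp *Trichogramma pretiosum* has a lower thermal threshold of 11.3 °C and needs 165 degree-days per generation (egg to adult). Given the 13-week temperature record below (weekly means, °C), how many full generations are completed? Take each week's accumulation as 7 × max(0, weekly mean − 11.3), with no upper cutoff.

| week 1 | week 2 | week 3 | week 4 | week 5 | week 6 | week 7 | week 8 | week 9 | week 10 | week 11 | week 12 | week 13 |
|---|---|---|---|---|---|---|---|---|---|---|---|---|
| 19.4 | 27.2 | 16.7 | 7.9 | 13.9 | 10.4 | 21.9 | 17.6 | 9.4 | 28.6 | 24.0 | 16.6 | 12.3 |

3 generations

Weekly DD (7 × max(0, T̄ − 11.3)): 56.7, 111.3, 37.8, 0.0, 18.2, 0.0, 74.2, 44.1, 0.0, 121.1, 88.9, 37.1, 7.0.
Season total = 596.4 DD.
Complete generations = ⌊596.4 / 165⌋ = 3.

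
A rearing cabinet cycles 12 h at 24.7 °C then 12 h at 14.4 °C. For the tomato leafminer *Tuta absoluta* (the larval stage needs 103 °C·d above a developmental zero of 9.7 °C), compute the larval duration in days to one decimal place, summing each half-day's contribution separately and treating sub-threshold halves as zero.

10.5 days

Day half: max(0, 24.7 − 9.7) × 0.5 = 15.0 × 0.5 = 7.50 DD.
Night half: max(0, 14.4 − 9.7) × 0.5 = 4.7 × 0.5 = 2.35 DD.
Per 24 h: 9.85 DD/day.
Duration = 103 / 9.85 = 10.457 ≈ 10.5 days.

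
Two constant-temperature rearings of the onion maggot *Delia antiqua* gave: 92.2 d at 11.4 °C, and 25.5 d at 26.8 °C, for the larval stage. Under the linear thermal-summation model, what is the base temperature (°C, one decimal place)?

Equal thermal constants: D₁(T₁ − T_b) = D₂(T₂ − T_b).
92.2·(11.4 − T_b) = 25.5·(26.8 − T_b)
T_b = (92.2·11.4 − 25.5·26.8) / (92.2 − 25.5) = 367.68 / 66.7 = 5.512 °C ≈ 5.5 °C.

5.5 °C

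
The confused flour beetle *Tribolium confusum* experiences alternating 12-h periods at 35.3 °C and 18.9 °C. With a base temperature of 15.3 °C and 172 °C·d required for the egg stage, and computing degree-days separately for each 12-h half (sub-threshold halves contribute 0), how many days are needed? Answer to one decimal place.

14.6 days

Day half: max(0, 35.3 − 15.3) × 0.5 = 20.0 × 0.5 = 10.00 DD.
Night half: max(0, 18.9 − 15.3) × 0.5 = 3.6 × 0.5 = 1.80 DD.
Per 24 h: 11.80 DD/day.
Duration = 172 / 11.80 = 14.576 ≈ 14.6 days.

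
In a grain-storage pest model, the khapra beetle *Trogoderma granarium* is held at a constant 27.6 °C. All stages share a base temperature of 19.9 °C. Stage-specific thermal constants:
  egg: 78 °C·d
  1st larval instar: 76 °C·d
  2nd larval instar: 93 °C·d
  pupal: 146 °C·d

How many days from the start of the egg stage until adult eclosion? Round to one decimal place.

Daily accumulation at 27.6 °C = 27.6 − 19.9 = 7.7 DD/day.
Total K = 78 + 76 + 93 + 146 = 393 DD.
Total duration = 393 / 7.7 = 51.039 ≈ 51.0 days.

51.0 days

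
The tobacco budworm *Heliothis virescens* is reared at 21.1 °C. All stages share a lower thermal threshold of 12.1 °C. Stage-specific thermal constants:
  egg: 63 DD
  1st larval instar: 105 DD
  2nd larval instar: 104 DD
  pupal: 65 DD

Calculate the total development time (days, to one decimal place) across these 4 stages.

37.4 days

Daily accumulation at 21.1 °C = 21.1 − 12.1 = 9.0 DD/day.
Total K = 63 + 105 + 104 + 65 = 337 DD.
Total duration = 337 / 9.0 = 37.444 ≈ 37.4 days.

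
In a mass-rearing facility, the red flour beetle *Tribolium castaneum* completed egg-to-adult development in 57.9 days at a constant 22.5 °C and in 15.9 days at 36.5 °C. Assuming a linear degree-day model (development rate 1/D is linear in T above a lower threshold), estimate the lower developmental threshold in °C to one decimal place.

Equal thermal constants: D₁(T₁ − T_b) = D₂(T₂ − T_b).
57.9·(22.5 − T_b) = 15.9·(36.5 − T_b)
T_b = (57.9·22.5 − 15.9·36.5) / (57.9 − 15.9) = 722.40 / 42.0 = 17.200 °C ≈ 17.2 °C.

17.2 °C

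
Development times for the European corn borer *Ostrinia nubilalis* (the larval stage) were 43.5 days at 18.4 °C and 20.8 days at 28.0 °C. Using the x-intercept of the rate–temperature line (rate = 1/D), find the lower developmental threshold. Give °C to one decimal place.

9.6 °C

Equal thermal constants: D₁(T₁ − T_b) = D₂(T₂ − T_b).
43.5·(18.4 − T_b) = 20.8·(28.0 − T_b)
T_b = (43.5·18.4 − 20.8·28.0) / (43.5 − 20.8) = 218.00 / 22.7 = 9.604 °C ≈ 9.6 °C.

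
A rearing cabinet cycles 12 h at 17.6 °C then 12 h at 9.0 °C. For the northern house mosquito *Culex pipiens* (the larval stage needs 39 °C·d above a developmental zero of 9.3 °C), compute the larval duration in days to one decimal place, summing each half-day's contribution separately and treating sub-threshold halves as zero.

Day half: max(0, 17.6 − 9.3) × 0.5 = 8.3 × 0.5 = 4.15 DD.
Night half: max(0, 9.0 − 9.3) × 0.5 = 0.0 × 0.5 = 0.00 DD.
Per 24 h: 4.15 DD/day.
Duration = 39 / 4.15 = 9.398 ≈ 9.4 days.

9.4 days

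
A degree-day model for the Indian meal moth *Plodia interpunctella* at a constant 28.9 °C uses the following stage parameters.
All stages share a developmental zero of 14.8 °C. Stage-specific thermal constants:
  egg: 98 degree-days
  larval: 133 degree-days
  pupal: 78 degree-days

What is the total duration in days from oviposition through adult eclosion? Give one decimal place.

Daily accumulation at 28.9 °C = 28.9 − 14.8 = 14.1 DD/day.
Total K = 98 + 133 + 78 = 309 DD.
Total duration = 309 / 14.1 = 21.915 ≈ 21.9 days.

21.9 days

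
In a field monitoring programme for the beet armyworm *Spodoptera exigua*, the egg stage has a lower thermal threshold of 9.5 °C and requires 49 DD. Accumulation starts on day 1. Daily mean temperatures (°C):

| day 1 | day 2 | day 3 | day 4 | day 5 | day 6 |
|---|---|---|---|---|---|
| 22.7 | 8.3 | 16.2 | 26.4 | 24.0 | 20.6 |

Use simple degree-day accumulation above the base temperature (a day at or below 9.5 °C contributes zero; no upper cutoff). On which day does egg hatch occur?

Daily DD above 9.5 °C: 13.2, 0.0, 6.7, 16.9, 14.5, 11.1.
Cumulative: 13.2, 13.2, 19.9, 36.8, 51.3, 62.4.
The total first reaches 49 DD on day 5.

day 5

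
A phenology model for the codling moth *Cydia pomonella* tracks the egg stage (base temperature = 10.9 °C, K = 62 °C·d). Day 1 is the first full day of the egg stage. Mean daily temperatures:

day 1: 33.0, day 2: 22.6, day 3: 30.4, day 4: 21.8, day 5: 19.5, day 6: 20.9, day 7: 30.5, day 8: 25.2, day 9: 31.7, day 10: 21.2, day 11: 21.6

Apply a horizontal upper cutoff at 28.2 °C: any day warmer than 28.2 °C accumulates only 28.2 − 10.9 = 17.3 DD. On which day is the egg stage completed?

Daily DD above 10.9 °C (capped at 17.3): 17.3, 11.7, 17.3, 10.9, 8.6, 10.0, 17.3, 14.3, 17.3, 10.3, 10.7.
Cumulative: 17.3, 29.0, 46.3, 57.2, 65.8, 75.8, 93.1, 107.4, 124.7, 135.0, 145.7.
The total first reaches 62 DD on day 5.

day 5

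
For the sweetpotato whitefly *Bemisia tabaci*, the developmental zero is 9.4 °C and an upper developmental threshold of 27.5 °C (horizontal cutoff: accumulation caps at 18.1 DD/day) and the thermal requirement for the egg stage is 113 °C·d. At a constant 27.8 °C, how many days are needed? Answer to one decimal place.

6.2 days

Temperature 27.8 °C exceeds the upper threshold, so daily accumulation caps at 27.5 − 9.4 = 18.1 DD/day.
Duration = 113 / 18.1 = 6.243 ≈ 6.2 days.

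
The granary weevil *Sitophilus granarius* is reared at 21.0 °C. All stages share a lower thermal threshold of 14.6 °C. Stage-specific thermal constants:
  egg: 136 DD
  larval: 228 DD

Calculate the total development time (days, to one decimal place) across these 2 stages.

56.9 days

Daily accumulation at 21.0 °C = 21.0 − 14.6 = 6.4 DD/day.
Total K = 136 + 228 = 364 DD.
Total duration = 364 / 6.4 = 56.875 ≈ 56.9 days.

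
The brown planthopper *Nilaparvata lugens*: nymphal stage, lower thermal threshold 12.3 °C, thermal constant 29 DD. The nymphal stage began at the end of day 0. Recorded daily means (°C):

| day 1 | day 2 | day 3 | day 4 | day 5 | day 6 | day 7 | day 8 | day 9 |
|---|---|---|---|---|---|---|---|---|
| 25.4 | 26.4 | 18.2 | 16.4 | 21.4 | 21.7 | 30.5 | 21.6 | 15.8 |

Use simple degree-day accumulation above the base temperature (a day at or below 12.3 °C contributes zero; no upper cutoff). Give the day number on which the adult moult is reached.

Daily DD above 12.3 °C: 13.1, 14.1, 5.9, 4.1, 9.1, 9.4, 18.2, 9.3, 3.5.
Cumulative: 13.1, 27.2, 33.1, 37.2, 46.3, 55.7, 73.9, 83.2, 86.7.
The total first reaches 29 DD on day 3.

day 3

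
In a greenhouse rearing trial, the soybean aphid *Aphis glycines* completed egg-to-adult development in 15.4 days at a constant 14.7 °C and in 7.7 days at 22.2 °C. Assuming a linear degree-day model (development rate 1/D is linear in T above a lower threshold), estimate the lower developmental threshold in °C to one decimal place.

7.2 °C

Under the model K = D·(T − T_b), so D₁·(T₁ − T_b) = D₂·(T₂ − T_b).
15.4·(14.7 − T_b) = 7.7·(22.2 − T_b)
T_b = (15.4·14.7 − 7.7·22.2) / (15.4 − 7.7) = 55.44 / 7.7 = 7.200 °C ≈ 7.2 °C.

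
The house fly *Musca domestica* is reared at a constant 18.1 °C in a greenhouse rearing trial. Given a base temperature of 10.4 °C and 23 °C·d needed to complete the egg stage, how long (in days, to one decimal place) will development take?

3.0 days

Daily accumulation = 18.1 − 10.4 = 7.7 DD/day.
Duration = 23 / 7.7 = 2.987 ≈ 3.0 days.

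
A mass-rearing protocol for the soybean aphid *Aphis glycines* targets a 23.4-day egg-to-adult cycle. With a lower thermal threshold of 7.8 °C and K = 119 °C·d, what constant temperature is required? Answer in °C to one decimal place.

12.9 °C

Required daily accumulation = 119 / 23.4 = 5.085 DD/day.
T = T_base + 5.085 = 7.8 + 5.085 = 12.885 ≈ 12.9 °C.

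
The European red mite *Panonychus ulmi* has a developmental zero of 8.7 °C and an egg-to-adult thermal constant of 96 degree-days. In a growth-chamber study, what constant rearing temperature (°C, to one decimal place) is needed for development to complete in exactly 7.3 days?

21.9 °C

Required daily accumulation = 96 / 7.3 = 13.151 DD/day.
T = T_base + 13.151 = 8.7 + 13.151 = 21.851 ≈ 21.9 °C.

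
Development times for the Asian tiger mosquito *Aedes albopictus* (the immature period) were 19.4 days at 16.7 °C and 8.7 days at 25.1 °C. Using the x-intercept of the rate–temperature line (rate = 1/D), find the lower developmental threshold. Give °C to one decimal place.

9.9 °C

Under the model K = D·(T − T_b), so D₁·(T₁ − T_b) = D₂·(T₂ − T_b).
19.4·(16.7 − T_b) = 8.7·(25.1 − T_b)
T_b = (19.4·16.7 − 8.7·25.1) / (19.4 − 8.7) = 105.61 / 10.7 = 9.870 °C ≈ 9.9 °C.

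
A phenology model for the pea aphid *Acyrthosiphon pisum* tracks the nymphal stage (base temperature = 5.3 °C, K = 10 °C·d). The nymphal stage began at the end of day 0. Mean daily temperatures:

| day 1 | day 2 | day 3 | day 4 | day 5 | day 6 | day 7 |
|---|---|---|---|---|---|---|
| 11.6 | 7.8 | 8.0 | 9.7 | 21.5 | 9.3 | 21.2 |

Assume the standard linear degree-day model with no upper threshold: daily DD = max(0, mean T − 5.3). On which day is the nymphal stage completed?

Daily DD above 5.3 °C: 6.3, 2.5, 2.7, 4.4, 16.2, 4.0, 15.9.
Cumulative: 6.3, 8.8, 11.5, 15.9, 32.1, 36.1, 52.0.
The total first reaches 10 DD on day 3.

day 3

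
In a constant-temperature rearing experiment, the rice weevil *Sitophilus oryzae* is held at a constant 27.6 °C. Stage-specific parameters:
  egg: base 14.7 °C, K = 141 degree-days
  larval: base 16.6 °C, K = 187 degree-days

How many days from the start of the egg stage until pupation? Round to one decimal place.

egg: 141 / (27.6 − 14.7) = 141 / 12.9 = 10.930 d.
larval: 187 / (27.6 − 16.6) = 187 / 11.0 = 17.000 d.
Sum = 27.930 ≈ 27.9 days.

27.9 days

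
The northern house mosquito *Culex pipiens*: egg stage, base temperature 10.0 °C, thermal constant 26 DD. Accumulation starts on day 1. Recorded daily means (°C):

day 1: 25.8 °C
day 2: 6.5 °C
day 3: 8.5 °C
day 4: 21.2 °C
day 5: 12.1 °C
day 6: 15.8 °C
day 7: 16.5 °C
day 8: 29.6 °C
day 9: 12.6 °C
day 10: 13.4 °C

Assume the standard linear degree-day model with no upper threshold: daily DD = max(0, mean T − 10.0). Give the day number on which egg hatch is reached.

day 4

Daily DD above 10.0 °C: 15.8, 0.0, 0.0, 11.2, 2.1, 5.8, 6.5, 19.6, 2.6, 3.4.
Cumulative: 15.8, 15.8, 15.8, 27.0, 29.1, 34.9, 41.4, 61.0, 63.6, 67.0.
The total first reaches 26 DD on day 4.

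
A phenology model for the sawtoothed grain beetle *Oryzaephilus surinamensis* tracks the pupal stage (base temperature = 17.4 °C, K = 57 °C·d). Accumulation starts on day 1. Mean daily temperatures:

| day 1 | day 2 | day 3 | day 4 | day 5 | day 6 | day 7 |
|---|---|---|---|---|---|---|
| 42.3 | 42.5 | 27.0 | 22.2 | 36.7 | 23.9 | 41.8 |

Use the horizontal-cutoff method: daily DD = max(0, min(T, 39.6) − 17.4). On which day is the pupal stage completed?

day 4

Daily DD above 17.4 °C (capped at 22.2): 22.2, 22.2, 9.6, 4.8, 19.3, 6.5, 22.2.
Cumulative: 22.2, 44.4, 54.0, 58.8, 78.1, 84.6, 106.8.
The total first reaches 57 DD on day 4.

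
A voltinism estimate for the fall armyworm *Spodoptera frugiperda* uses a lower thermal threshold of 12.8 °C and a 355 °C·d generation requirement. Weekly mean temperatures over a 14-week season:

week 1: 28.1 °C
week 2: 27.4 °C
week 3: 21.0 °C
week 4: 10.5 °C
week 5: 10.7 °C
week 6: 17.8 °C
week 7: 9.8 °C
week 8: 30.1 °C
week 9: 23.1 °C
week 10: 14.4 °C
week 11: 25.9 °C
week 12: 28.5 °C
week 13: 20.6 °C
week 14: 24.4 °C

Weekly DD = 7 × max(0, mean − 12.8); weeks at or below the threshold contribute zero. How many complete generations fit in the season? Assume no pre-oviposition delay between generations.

2 generations

Weekly DD (7 × max(0, T̄ − 12.8)): 107.1, 102.2, 57.4, 0.0, 0.0, 35.0, 0.0, 121.1, 72.1, 11.2, 91.7, 109.9, 54.6, 81.2.
Season total = 843.5 DD.
Complete generations = ⌊843.5 / 355⌋ = 2.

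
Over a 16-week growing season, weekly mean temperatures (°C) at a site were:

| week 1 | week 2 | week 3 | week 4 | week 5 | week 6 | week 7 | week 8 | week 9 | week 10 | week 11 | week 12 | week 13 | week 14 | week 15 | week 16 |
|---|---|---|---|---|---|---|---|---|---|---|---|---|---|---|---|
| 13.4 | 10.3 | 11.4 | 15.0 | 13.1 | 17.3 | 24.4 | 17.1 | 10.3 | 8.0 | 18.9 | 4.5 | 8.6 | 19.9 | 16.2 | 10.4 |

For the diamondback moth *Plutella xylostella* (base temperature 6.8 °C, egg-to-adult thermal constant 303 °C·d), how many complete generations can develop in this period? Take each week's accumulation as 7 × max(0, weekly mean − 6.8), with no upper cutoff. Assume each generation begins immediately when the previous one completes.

2 generations

Weekly DD (7 × max(0, T̄ − 6.8)): 46.2, 24.5, 32.2, 57.4, 44.1, 73.5, 123.2, 72.1, 24.5, 8.4, 84.7, 0.0, 12.6, 91.7, 65.8, 25.2.
Season total = 786.1 DD.
Complete generations = ⌊786.1 / 303⌋ = 2.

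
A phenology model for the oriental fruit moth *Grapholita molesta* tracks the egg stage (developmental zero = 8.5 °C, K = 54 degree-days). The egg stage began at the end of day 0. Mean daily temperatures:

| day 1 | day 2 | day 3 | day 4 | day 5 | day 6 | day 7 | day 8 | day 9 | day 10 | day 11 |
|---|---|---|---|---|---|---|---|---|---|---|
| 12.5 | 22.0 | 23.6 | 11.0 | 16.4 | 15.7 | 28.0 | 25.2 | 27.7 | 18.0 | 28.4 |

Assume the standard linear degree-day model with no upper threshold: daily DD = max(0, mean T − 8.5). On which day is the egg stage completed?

Daily DD above 8.5 °C: 4.0, 13.5, 15.1, 2.5, 7.9, 7.2, 19.5, 16.7, 19.2, 9.5, 19.9.
Cumulative: 4.0, 17.5, 32.6, 35.1, 43.0, 50.2, 69.7, 86.4, 105.6, 115.1, 135.0.
The total first reaches 54 DD on day 7.

day 7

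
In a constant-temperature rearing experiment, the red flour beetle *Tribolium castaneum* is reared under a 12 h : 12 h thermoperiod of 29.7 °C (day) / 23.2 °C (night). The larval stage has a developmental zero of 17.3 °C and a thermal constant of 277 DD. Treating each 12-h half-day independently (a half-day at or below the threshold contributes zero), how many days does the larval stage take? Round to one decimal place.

30.3 days

Day half: max(0, 29.7 − 17.3) × 0.5 = 12.4 × 0.5 = 6.20 DD.
Night half: max(0, 23.2 − 17.3) × 0.5 = 5.9 × 0.5 = 2.95 DD.
Per 24 h: 9.15 DD/day.
Duration = 277 / 9.15 = 30.273 ≈ 30.3 days.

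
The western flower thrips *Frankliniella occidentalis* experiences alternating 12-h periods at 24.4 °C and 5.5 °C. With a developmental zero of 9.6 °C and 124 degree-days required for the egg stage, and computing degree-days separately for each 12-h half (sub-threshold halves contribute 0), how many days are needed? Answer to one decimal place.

16.8 days

Day half: max(0, 24.4 − 9.6) × 0.5 = 14.8 × 0.5 = 7.40 DD.
Night half: max(0, 5.5 − 9.6) × 0.5 = 0.0 × 0.5 = 0.00 DD.
Per 24 h: 7.40 DD/day.
Duration = 124 / 7.40 = 16.757 ≈ 16.8 days.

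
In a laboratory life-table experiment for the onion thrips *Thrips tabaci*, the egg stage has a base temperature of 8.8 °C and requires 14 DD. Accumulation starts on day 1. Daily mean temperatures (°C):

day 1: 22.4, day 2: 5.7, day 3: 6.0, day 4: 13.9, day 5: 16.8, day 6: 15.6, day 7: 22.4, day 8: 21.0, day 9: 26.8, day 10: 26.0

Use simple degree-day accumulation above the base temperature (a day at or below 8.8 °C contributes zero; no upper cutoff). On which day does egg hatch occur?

Daily DD above 8.8 °C: 13.6, 0.0, 0.0, 5.1, 8.0, 6.8, 13.6, 12.2, 18.0, 17.2.
Cumulative: 13.6, 13.6, 13.6, 18.7, 26.7, 33.5, 47.1, 59.3, 77.3, 94.5.
The total first reaches 14 DD on day 4.

day 4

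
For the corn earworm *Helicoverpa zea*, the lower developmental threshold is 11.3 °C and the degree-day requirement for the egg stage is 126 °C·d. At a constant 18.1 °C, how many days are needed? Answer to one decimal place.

18.5 days

Daily accumulation = 18.1 − 11.3 = 6.8 DD/day.
Duration = 126 / 6.8 = 18.529 ≈ 18.5 days.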